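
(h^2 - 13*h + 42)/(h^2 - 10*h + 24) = (h - 7)/(h - 4)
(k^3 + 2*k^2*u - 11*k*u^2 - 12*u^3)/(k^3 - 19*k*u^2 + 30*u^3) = (-k^2 - 5*k*u - 4*u^2)/(-k^2 - 3*k*u + 10*u^2)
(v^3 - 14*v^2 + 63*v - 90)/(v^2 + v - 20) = (v^3 - 14*v^2 + 63*v - 90)/(v^2 + v - 20)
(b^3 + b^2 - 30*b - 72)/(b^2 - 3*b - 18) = b + 4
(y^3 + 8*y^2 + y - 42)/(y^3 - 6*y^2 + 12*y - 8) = (y^2 + 10*y + 21)/(y^2 - 4*y + 4)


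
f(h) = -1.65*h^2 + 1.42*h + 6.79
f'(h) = 1.42 - 3.3*h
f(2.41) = 0.63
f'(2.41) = -6.53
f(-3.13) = -13.82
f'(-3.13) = 11.75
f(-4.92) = -40.14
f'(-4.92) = 17.66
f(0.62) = 7.04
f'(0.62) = -0.63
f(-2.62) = -8.26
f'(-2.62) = 10.07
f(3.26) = -6.12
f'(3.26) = -9.34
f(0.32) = 7.08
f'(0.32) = 0.36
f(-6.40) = -69.88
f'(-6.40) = 22.54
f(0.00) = 6.79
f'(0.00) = 1.42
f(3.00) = -3.80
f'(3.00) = -8.48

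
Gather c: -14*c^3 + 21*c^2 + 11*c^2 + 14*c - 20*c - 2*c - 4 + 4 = -14*c^3 + 32*c^2 - 8*c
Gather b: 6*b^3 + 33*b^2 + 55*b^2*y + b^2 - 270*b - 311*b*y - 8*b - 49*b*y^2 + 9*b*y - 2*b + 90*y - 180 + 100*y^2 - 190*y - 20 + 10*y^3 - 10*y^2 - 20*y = 6*b^3 + b^2*(55*y + 34) + b*(-49*y^2 - 302*y - 280) + 10*y^3 + 90*y^2 - 120*y - 200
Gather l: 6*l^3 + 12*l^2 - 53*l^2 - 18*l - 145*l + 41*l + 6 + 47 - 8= 6*l^3 - 41*l^2 - 122*l + 45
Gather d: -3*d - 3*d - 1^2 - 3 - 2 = -6*d - 6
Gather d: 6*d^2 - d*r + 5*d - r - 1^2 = 6*d^2 + d*(5 - r) - r - 1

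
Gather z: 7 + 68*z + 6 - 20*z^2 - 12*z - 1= -20*z^2 + 56*z + 12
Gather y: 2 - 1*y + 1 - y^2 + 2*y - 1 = -y^2 + y + 2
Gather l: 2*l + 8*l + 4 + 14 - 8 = 10*l + 10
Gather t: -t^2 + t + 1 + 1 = -t^2 + t + 2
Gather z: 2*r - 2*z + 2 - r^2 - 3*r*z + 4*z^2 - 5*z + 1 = -r^2 + 2*r + 4*z^2 + z*(-3*r - 7) + 3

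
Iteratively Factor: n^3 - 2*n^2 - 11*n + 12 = (n - 1)*(n^2 - n - 12) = (n - 1)*(n + 3)*(n - 4)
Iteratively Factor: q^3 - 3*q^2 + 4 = (q - 2)*(q^2 - q - 2) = (q - 2)^2*(q + 1)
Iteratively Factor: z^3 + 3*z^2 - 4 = (z - 1)*(z^2 + 4*z + 4) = (z - 1)*(z + 2)*(z + 2)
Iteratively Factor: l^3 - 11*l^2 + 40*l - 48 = (l - 4)*(l^2 - 7*l + 12) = (l - 4)*(l - 3)*(l - 4)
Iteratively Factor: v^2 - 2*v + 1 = (v - 1)*(v - 1)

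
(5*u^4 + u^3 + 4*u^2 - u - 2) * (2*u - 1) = 10*u^5 - 3*u^4 + 7*u^3 - 6*u^2 - 3*u + 2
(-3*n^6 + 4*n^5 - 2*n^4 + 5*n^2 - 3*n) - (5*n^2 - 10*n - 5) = -3*n^6 + 4*n^5 - 2*n^4 + 7*n + 5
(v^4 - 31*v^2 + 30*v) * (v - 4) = v^5 - 4*v^4 - 31*v^3 + 154*v^2 - 120*v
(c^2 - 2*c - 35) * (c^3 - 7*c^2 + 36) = c^5 - 9*c^4 - 21*c^3 + 281*c^2 - 72*c - 1260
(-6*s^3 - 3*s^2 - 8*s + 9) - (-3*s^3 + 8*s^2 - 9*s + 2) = -3*s^3 - 11*s^2 + s + 7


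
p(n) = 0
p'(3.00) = 0.00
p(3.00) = 0.00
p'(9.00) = 0.00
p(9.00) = 0.00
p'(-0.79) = 0.00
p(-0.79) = 0.00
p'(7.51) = 0.00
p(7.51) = 0.00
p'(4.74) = 0.00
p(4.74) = 0.00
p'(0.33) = 0.00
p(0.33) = 0.00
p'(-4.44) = 0.00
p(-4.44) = 0.00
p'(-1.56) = 0.00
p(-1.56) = 0.00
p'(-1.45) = 0.00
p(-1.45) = 0.00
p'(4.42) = 0.00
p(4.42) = 0.00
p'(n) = 0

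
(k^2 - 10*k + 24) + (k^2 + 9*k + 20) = 2*k^2 - k + 44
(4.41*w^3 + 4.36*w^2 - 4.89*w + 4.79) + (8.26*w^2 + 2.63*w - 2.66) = 4.41*w^3 + 12.62*w^2 - 2.26*w + 2.13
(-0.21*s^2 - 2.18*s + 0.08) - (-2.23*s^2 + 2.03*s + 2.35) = 2.02*s^2 - 4.21*s - 2.27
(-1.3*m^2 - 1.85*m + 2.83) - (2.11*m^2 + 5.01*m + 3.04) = -3.41*m^2 - 6.86*m - 0.21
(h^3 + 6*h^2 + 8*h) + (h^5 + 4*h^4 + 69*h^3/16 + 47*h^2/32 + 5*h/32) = h^5 + 4*h^4 + 85*h^3/16 + 239*h^2/32 + 261*h/32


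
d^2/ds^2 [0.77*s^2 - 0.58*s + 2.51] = 1.54000000000000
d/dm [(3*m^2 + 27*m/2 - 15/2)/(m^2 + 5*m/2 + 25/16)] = 24*(85 - 16*m)/(64*m^3 + 240*m^2 + 300*m + 125)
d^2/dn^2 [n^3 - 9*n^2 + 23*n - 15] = 6*n - 18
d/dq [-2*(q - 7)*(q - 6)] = 26 - 4*q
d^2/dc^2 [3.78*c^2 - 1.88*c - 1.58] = 7.56000000000000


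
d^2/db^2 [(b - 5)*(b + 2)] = 2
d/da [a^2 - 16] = 2*a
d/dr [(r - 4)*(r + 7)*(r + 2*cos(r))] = -(r - 4)*(r + 7)*(2*sin(r) - 1) + (r - 4)*(r + 2*cos(r)) + (r + 7)*(r + 2*cos(r))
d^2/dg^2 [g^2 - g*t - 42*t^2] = 2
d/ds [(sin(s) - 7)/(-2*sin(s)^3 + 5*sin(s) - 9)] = (4*sin(s)^3 - 42*sin(s)^2 + 26)*cos(s)/(2*sin(s)^3 - 5*sin(s) + 9)^2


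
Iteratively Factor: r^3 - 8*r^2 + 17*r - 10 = (r - 1)*(r^2 - 7*r + 10) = (r - 5)*(r - 1)*(r - 2)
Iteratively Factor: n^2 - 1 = (n + 1)*(n - 1)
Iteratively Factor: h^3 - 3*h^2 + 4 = (h - 2)*(h^2 - h - 2) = (h - 2)*(h + 1)*(h - 2)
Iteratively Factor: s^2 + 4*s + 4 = (s + 2)*(s + 2)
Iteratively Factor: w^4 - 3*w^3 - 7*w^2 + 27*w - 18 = (w + 3)*(w^3 - 6*w^2 + 11*w - 6) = (w - 2)*(w + 3)*(w^2 - 4*w + 3) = (w - 3)*(w - 2)*(w + 3)*(w - 1)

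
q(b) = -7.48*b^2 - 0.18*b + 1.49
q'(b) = -14.96*b - 0.18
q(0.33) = 0.62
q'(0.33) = -5.12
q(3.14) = -72.83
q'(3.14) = -47.15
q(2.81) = -58.08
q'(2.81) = -42.22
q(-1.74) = -20.84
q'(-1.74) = 25.85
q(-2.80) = -56.65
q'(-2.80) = 41.71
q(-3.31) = -79.87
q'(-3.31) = 49.34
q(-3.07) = -68.46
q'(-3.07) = 45.75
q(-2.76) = -54.99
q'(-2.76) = 41.11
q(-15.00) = -1678.81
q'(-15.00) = 224.22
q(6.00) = -268.87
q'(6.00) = -89.94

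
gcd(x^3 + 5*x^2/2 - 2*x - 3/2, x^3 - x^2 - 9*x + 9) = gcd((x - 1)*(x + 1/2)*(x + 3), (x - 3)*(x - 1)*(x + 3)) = x^2 + 2*x - 3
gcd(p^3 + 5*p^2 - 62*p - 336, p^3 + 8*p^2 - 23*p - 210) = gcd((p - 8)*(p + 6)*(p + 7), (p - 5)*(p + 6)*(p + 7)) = p^2 + 13*p + 42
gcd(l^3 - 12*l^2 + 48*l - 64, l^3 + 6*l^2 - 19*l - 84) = l - 4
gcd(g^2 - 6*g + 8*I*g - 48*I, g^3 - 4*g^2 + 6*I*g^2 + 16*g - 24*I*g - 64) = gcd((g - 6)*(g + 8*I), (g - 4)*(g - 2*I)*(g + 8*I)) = g + 8*I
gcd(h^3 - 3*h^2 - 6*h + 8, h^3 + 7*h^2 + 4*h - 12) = h^2 + h - 2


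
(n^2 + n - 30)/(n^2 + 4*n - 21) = (n^2 + n - 30)/(n^2 + 4*n - 21)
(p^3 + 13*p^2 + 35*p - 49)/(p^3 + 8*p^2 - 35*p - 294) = (p - 1)/(p - 6)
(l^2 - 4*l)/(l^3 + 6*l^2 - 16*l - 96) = l/(l^2 + 10*l + 24)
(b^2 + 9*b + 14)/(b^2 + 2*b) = (b + 7)/b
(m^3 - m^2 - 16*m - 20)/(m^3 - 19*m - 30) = (m + 2)/(m + 3)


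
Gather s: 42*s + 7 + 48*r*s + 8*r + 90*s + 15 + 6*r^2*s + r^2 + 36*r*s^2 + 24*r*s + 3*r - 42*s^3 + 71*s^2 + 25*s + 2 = r^2 + 11*r - 42*s^3 + s^2*(36*r + 71) + s*(6*r^2 + 72*r + 157) + 24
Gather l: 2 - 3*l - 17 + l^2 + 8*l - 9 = l^2 + 5*l - 24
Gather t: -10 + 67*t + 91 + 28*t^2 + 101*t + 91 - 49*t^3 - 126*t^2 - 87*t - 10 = -49*t^3 - 98*t^2 + 81*t + 162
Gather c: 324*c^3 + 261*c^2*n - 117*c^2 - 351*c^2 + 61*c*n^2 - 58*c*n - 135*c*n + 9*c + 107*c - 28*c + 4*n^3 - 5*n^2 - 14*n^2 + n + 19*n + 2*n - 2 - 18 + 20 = 324*c^3 + c^2*(261*n - 468) + c*(61*n^2 - 193*n + 88) + 4*n^3 - 19*n^2 + 22*n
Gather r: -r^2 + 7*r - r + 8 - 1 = -r^2 + 6*r + 7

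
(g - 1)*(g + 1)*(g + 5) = g^3 + 5*g^2 - g - 5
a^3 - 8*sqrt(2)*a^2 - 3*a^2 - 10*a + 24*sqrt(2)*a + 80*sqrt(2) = (a - 5)*(a + 2)*(a - 8*sqrt(2))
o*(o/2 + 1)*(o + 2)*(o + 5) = o^4/2 + 9*o^3/2 + 12*o^2 + 10*o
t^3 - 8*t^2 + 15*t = t*(t - 5)*(t - 3)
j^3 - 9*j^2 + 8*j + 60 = (j - 6)*(j - 5)*(j + 2)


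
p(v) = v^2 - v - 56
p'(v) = 2*v - 1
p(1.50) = -55.25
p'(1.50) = 2.00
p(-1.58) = -51.92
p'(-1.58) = -4.16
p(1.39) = -55.46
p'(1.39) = 1.78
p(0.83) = -56.14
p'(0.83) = 0.66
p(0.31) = -56.21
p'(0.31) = -0.38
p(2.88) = -50.59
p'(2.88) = 4.76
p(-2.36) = -48.07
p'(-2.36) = -5.72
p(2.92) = -50.39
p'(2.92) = 4.84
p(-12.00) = 100.00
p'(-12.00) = -25.00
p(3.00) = -50.00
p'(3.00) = 5.00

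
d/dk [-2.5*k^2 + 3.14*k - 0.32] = 3.14 - 5.0*k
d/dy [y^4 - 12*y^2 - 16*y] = 4*y^3 - 24*y - 16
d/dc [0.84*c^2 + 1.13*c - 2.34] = 1.68*c + 1.13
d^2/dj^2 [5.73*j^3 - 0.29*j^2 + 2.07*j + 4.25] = 34.38*j - 0.58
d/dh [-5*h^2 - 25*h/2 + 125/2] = -10*h - 25/2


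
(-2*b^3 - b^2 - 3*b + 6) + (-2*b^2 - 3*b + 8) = -2*b^3 - 3*b^2 - 6*b + 14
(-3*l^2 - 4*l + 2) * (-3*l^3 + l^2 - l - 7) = 9*l^5 + 9*l^4 - 7*l^3 + 27*l^2 + 26*l - 14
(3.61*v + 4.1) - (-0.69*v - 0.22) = 4.3*v + 4.32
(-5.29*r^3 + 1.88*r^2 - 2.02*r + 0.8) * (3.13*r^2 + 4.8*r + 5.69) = -16.5577*r^5 - 19.5076*r^4 - 27.3987*r^3 + 3.5052*r^2 - 7.6538*r + 4.552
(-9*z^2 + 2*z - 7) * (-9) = 81*z^2 - 18*z + 63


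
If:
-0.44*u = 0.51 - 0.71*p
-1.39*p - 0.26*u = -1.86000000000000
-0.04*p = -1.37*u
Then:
No Solution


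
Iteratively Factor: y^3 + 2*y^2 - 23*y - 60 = (y + 3)*(y^2 - y - 20) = (y - 5)*(y + 3)*(y + 4)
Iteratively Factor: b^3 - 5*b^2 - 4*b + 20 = (b - 2)*(b^2 - 3*b - 10) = (b - 2)*(b + 2)*(b - 5)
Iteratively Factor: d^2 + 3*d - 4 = (d + 4)*(d - 1)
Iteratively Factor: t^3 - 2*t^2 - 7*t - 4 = (t - 4)*(t^2 + 2*t + 1) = (t - 4)*(t + 1)*(t + 1)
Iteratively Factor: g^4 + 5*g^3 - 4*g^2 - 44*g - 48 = (g + 2)*(g^3 + 3*g^2 - 10*g - 24) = (g - 3)*(g + 2)*(g^2 + 6*g + 8) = (g - 3)*(g + 2)*(g + 4)*(g + 2)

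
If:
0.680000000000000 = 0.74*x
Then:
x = 0.92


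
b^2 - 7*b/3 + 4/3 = (b - 4/3)*(b - 1)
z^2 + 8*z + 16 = (z + 4)^2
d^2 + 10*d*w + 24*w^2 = (d + 4*w)*(d + 6*w)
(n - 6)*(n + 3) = n^2 - 3*n - 18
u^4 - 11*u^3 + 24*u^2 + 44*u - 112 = (u - 7)*(u - 4)*(u - 2)*(u + 2)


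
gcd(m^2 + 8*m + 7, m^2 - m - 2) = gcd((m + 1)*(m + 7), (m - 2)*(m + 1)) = m + 1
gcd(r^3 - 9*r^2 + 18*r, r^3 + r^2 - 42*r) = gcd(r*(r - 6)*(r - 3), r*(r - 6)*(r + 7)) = r^2 - 6*r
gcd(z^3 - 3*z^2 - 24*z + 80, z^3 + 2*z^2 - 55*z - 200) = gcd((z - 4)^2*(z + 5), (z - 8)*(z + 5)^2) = z + 5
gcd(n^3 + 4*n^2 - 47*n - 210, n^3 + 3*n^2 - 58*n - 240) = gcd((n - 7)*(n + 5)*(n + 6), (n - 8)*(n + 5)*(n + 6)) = n^2 + 11*n + 30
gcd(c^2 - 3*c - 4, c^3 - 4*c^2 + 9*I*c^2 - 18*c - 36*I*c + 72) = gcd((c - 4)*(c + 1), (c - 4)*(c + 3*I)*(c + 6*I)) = c - 4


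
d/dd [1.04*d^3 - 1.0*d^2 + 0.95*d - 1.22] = 3.12*d^2 - 2.0*d + 0.95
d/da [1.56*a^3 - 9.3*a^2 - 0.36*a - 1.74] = 4.68*a^2 - 18.6*a - 0.36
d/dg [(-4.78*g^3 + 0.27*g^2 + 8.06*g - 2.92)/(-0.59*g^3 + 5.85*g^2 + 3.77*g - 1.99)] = (-1.77635683940025e-15*g^5 - 27.8037*g^4 - 26.5304*g^3 - 22.7649*g^2 + 33.0894*g - 5.031)/(0.3481*g^6 - 6.903*g^5 + 29.7739*g^4 + 46.4572*g^3 - 9.0701*g^2 - 15.0046*g + 3.9601)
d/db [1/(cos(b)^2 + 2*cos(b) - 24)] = 2*(cos(b) + 1)*sin(b)/(cos(b)^2 + 2*cos(b) - 24)^2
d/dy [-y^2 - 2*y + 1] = -2*y - 2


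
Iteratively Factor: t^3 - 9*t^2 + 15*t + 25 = (t + 1)*(t^2 - 10*t + 25) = (t - 5)*(t + 1)*(t - 5)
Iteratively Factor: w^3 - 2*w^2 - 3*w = (w + 1)*(w^2 - 3*w) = w*(w + 1)*(w - 3)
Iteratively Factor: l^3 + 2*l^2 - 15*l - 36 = (l + 3)*(l^2 - l - 12) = (l - 4)*(l + 3)*(l + 3)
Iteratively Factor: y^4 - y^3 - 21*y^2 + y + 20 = (y - 1)*(y^3 - 21*y - 20) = (y - 1)*(y + 4)*(y^2 - 4*y - 5) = (y - 1)*(y + 1)*(y + 4)*(y - 5)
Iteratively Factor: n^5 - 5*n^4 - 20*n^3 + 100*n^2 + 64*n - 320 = (n - 5)*(n^4 - 20*n^2 + 64) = (n - 5)*(n - 2)*(n^3 + 2*n^2 - 16*n - 32) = (n - 5)*(n - 2)*(n + 4)*(n^2 - 2*n - 8) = (n - 5)*(n - 4)*(n - 2)*(n + 4)*(n + 2)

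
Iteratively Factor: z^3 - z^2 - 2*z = (z + 1)*(z^2 - 2*z) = z*(z + 1)*(z - 2)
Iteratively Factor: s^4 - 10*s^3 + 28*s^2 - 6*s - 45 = (s - 5)*(s^3 - 5*s^2 + 3*s + 9) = (s - 5)*(s + 1)*(s^2 - 6*s + 9) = (s - 5)*(s - 3)*(s + 1)*(s - 3)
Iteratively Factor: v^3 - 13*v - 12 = (v - 4)*(v^2 + 4*v + 3) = (v - 4)*(v + 3)*(v + 1)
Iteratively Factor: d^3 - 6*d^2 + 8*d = (d)*(d^2 - 6*d + 8) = d*(d - 4)*(d - 2)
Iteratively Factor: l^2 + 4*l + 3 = (l + 3)*(l + 1)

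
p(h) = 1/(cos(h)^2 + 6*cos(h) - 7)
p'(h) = (2*sin(h)*cos(h) + 6*sin(h))/(cos(h)^2 + 6*cos(h) - 7)^2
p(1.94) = -0.11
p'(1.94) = 0.06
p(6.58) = -2.87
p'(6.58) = 19.12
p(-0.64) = -0.65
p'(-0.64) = -1.90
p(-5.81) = -1.15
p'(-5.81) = 4.72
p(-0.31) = -2.64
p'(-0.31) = -16.78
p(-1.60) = -0.14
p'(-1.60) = -0.12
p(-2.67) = -0.09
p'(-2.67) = -0.01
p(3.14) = -0.08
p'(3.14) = 0.00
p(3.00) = -0.08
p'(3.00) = 0.00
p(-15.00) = -0.09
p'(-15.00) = -0.02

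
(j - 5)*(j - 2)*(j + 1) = j^3 - 6*j^2 + 3*j + 10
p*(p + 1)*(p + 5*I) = p^3 + p^2 + 5*I*p^2 + 5*I*p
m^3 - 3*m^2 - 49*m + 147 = (m - 7)*(m - 3)*(m + 7)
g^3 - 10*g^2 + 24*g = g*(g - 6)*(g - 4)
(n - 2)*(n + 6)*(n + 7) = n^3 + 11*n^2 + 16*n - 84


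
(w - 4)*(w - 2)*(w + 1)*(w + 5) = w^4 - 23*w^2 + 18*w + 40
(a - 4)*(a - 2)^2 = a^3 - 8*a^2 + 20*a - 16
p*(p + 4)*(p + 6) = p^3 + 10*p^2 + 24*p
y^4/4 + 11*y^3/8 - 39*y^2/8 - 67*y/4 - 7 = (y/4 + 1/2)*(y - 4)*(y + 1/2)*(y + 7)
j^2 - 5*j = j*(j - 5)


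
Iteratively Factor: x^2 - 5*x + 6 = (x - 3)*(x - 2)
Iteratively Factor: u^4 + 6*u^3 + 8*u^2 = (u)*(u^3 + 6*u^2 + 8*u) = u*(u + 4)*(u^2 + 2*u) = u^2*(u + 4)*(u + 2)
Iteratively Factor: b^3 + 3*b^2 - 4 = (b - 1)*(b^2 + 4*b + 4) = (b - 1)*(b + 2)*(b + 2)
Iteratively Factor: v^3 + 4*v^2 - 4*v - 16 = (v + 2)*(v^2 + 2*v - 8) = (v - 2)*(v + 2)*(v + 4)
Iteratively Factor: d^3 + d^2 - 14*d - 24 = (d + 3)*(d^2 - 2*d - 8) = (d - 4)*(d + 3)*(d + 2)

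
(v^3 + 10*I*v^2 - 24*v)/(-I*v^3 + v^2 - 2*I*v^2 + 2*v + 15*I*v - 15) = v*(I*v^2 - 10*v - 24*I)/(v^3 + v^2*(2 + I) + v*(-15 + 2*I) - 15*I)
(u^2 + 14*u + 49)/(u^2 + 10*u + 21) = (u + 7)/(u + 3)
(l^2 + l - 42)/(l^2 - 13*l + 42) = (l + 7)/(l - 7)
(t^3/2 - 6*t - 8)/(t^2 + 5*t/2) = (t^3 - 12*t - 16)/(t*(2*t + 5))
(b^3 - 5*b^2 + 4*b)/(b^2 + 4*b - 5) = b*(b - 4)/(b + 5)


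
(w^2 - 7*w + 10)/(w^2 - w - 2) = (w - 5)/(w + 1)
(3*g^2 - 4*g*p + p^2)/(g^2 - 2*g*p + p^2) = (-3*g + p)/(-g + p)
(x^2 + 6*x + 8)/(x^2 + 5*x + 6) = (x + 4)/(x + 3)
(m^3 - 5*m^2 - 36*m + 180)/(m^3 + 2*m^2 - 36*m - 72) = (m - 5)/(m + 2)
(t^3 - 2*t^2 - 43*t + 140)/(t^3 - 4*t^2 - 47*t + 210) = (t - 4)/(t - 6)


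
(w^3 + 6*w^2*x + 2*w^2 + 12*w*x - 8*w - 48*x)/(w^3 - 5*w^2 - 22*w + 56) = (w + 6*x)/(w - 7)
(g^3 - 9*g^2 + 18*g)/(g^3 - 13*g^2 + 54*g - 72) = g/(g - 4)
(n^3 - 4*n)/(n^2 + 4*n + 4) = n*(n - 2)/(n + 2)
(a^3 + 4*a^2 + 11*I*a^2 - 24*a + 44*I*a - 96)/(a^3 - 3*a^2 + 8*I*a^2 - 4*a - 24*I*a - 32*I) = (a^2 + a*(4 + 3*I) + 12*I)/(a^2 - 3*a - 4)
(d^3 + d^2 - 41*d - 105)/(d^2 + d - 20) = (d^2 - 4*d - 21)/(d - 4)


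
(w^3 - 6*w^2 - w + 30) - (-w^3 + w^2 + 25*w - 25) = 2*w^3 - 7*w^2 - 26*w + 55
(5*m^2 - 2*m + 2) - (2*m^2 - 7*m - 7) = 3*m^2 + 5*m + 9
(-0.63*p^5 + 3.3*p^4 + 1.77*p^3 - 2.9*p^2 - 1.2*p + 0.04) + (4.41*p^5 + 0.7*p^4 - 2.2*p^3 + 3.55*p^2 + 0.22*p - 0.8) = 3.78*p^5 + 4.0*p^4 - 0.43*p^3 + 0.65*p^2 - 0.98*p - 0.76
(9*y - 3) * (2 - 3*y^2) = -27*y^3 + 9*y^2 + 18*y - 6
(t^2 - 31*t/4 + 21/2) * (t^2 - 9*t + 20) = t^4 - 67*t^3/4 + 401*t^2/4 - 499*t/2 + 210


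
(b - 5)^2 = b^2 - 10*b + 25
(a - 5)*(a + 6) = a^2 + a - 30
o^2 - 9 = (o - 3)*(o + 3)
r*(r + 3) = r^2 + 3*r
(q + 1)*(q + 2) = q^2 + 3*q + 2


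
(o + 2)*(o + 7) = o^2 + 9*o + 14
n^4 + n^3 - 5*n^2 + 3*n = n*(n - 1)^2*(n + 3)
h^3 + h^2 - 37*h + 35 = (h - 5)*(h - 1)*(h + 7)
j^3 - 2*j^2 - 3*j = j*(j - 3)*(j + 1)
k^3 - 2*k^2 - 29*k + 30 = (k - 6)*(k - 1)*(k + 5)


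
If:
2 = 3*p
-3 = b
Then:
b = -3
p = 2/3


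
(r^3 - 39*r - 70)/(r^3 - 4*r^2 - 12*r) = (r^2 - 2*r - 35)/(r*(r - 6))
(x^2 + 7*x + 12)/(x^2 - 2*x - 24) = (x + 3)/(x - 6)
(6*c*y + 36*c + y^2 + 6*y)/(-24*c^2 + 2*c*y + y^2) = (y + 6)/(-4*c + y)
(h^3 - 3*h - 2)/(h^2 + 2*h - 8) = (h^2 + 2*h + 1)/(h + 4)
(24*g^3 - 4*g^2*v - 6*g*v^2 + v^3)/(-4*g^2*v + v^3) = (-6*g + v)/v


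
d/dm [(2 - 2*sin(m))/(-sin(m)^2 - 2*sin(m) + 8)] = 2*(2*sin(m) + cos(m)^2 - 7)*cos(m)/(sin(m)^2 + 2*sin(m) - 8)^2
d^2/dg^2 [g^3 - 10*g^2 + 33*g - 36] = 6*g - 20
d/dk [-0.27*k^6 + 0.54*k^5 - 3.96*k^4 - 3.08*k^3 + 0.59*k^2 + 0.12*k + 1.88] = -1.62*k^5 + 2.7*k^4 - 15.84*k^3 - 9.24*k^2 + 1.18*k + 0.12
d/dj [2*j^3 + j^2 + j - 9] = 6*j^2 + 2*j + 1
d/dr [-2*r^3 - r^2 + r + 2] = -6*r^2 - 2*r + 1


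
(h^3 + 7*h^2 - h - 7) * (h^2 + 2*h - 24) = h^5 + 9*h^4 - 11*h^3 - 177*h^2 + 10*h + 168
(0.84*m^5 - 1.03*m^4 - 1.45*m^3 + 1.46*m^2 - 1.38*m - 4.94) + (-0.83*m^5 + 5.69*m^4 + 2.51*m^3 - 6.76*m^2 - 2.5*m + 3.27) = 0.01*m^5 + 4.66*m^4 + 1.06*m^3 - 5.3*m^2 - 3.88*m - 1.67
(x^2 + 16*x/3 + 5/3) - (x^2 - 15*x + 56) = 61*x/3 - 163/3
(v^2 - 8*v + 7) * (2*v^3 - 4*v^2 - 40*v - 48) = 2*v^5 - 20*v^4 + 6*v^3 + 244*v^2 + 104*v - 336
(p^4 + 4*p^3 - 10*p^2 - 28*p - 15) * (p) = p^5 + 4*p^4 - 10*p^3 - 28*p^2 - 15*p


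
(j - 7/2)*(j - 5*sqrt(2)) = j^2 - 5*sqrt(2)*j - 7*j/2 + 35*sqrt(2)/2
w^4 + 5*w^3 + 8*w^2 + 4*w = w*(w + 1)*(w + 2)^2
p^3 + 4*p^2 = p^2*(p + 4)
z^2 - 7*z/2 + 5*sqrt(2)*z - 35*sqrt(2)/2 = (z - 7/2)*(z + 5*sqrt(2))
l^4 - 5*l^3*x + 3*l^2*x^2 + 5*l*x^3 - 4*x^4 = (l - 4*x)*(l - x)^2*(l + x)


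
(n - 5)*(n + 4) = n^2 - n - 20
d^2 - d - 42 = (d - 7)*(d + 6)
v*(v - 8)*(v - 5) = v^3 - 13*v^2 + 40*v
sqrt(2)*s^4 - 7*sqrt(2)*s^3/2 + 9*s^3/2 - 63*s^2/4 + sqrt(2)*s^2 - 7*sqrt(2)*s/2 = s*(s - 7/2)*(s + 2*sqrt(2))*(sqrt(2)*s + 1/2)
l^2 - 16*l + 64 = (l - 8)^2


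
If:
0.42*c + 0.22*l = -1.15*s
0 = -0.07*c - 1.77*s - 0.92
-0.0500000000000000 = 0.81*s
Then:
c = -11.58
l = 22.43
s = -0.06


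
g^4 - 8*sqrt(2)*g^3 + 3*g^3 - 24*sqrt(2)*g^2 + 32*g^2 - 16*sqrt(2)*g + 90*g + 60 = (g + 1)*(g + 2)*(g - 5*sqrt(2))*(g - 3*sqrt(2))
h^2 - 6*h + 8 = (h - 4)*(h - 2)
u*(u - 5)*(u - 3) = u^3 - 8*u^2 + 15*u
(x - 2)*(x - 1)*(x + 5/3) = x^3 - 4*x^2/3 - 3*x + 10/3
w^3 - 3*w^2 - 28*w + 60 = (w - 6)*(w - 2)*(w + 5)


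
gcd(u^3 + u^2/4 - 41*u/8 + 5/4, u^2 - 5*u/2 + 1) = u - 2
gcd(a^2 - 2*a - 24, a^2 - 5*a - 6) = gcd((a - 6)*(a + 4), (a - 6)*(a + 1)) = a - 6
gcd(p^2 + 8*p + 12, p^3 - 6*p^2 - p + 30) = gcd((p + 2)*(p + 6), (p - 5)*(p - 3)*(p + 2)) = p + 2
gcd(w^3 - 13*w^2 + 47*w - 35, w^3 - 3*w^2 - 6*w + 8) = w - 1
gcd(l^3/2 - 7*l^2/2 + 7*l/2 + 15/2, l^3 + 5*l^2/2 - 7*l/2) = 1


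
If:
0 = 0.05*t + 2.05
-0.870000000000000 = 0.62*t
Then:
No Solution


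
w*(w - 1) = w^2 - w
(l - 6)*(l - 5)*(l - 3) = l^3 - 14*l^2 + 63*l - 90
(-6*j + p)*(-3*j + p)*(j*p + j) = 18*j^3*p + 18*j^3 - 9*j^2*p^2 - 9*j^2*p + j*p^3 + j*p^2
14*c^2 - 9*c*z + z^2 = (-7*c + z)*(-2*c + z)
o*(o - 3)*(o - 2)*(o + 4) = o^4 - o^3 - 14*o^2 + 24*o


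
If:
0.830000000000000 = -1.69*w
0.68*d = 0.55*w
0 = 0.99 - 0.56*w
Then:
No Solution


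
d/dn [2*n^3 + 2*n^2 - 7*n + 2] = 6*n^2 + 4*n - 7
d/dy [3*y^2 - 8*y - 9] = 6*y - 8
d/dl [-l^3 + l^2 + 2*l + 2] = -3*l^2 + 2*l + 2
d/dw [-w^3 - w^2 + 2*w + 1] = -3*w^2 - 2*w + 2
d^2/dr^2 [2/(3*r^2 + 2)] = 12*(9*r^2 - 2)/(3*r^2 + 2)^3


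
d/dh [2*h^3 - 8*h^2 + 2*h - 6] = 6*h^2 - 16*h + 2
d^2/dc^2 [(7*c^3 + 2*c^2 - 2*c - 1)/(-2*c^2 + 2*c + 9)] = 2*(-154*c^3 - 474*c^2 - 1605*c - 176)/(8*c^6 - 24*c^5 - 84*c^4 + 208*c^3 + 378*c^2 - 486*c - 729)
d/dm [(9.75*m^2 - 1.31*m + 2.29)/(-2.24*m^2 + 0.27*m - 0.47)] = (-0.3019*m^2 + 1.0942*m - 0.00260000000000005)/(5.0176*m^4 - 1.2096*m^3 + 2.1785*m^2 - 0.2538*m + 0.2209)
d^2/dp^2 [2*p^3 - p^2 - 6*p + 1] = 12*p - 2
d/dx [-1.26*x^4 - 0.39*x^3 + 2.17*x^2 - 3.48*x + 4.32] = -5.04*x^3 - 1.17*x^2 + 4.34*x - 3.48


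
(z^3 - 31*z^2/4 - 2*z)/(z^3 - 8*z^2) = (z + 1/4)/z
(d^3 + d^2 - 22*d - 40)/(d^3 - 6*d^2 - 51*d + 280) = (d^2 + 6*d + 8)/(d^2 - d - 56)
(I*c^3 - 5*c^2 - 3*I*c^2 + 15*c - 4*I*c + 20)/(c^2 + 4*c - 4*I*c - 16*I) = (I*c^3 - c^2*(5 + 3*I) + c*(15 - 4*I) + 20)/(c^2 + 4*c*(1 - I) - 16*I)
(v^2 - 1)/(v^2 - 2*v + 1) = (v + 1)/(v - 1)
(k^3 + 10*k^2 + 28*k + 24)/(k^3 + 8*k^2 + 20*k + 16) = (k + 6)/(k + 4)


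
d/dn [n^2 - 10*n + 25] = 2*n - 10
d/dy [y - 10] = 1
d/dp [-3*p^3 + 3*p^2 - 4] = 3*p*(2 - 3*p)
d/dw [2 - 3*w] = -3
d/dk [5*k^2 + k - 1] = 10*k + 1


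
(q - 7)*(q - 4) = q^2 - 11*q + 28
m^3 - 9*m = m*(m - 3)*(m + 3)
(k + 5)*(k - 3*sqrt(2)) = k^2 - 3*sqrt(2)*k + 5*k - 15*sqrt(2)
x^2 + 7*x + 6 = (x + 1)*(x + 6)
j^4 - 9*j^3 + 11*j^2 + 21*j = j*(j - 7)*(j - 3)*(j + 1)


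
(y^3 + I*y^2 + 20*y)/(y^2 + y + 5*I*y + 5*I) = y*(y - 4*I)/(y + 1)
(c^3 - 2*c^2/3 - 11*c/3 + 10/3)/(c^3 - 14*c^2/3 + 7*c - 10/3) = (c + 2)/(c - 2)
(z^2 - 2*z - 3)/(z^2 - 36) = (z^2 - 2*z - 3)/(z^2 - 36)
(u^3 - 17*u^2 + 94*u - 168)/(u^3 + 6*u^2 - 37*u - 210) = (u^2 - 11*u + 28)/(u^2 + 12*u + 35)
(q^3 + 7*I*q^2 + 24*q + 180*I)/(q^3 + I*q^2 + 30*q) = (q + 6*I)/q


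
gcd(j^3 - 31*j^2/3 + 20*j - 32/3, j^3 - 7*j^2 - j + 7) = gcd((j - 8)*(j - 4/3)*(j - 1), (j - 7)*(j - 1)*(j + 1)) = j - 1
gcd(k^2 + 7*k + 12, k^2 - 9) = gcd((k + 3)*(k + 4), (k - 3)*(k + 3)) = k + 3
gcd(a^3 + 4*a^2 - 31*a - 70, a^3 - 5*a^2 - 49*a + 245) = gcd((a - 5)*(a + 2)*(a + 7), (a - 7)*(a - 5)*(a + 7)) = a^2 + 2*a - 35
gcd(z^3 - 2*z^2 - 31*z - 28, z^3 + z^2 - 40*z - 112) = z^2 - 3*z - 28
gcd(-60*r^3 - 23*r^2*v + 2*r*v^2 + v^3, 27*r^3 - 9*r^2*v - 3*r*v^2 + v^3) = 3*r + v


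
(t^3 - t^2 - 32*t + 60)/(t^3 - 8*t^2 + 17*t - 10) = (t + 6)/(t - 1)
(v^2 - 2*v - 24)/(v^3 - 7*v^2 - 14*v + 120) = 1/(v - 5)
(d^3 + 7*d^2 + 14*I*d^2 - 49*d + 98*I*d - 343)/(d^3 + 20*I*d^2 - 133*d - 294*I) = (d + 7)/(d + 6*I)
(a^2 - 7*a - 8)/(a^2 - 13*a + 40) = (a + 1)/(a - 5)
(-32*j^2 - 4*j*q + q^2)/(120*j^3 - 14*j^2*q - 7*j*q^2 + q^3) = (-8*j + q)/(30*j^2 - 11*j*q + q^2)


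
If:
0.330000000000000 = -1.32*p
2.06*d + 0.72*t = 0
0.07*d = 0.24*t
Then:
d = 0.00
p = -0.25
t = 0.00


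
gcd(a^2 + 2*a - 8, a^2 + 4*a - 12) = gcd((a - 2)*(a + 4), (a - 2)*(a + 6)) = a - 2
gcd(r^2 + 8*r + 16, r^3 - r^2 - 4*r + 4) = 1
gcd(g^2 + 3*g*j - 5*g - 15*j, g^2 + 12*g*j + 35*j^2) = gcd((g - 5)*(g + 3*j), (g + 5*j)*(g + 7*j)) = 1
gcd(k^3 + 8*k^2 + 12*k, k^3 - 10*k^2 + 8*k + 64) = k + 2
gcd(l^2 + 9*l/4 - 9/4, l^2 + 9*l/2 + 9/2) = l + 3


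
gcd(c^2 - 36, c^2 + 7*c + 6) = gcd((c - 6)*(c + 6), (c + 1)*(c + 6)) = c + 6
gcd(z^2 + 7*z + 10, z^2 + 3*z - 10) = z + 5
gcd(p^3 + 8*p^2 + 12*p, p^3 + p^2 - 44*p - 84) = p^2 + 8*p + 12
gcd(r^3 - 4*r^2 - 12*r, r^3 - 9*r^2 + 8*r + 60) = r^2 - 4*r - 12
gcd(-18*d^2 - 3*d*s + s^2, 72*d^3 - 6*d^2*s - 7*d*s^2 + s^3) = -18*d^2 - 3*d*s + s^2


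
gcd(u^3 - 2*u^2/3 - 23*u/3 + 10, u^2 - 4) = u - 2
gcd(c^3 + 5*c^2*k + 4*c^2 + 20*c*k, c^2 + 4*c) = c^2 + 4*c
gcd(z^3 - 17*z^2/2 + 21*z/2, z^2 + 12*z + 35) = 1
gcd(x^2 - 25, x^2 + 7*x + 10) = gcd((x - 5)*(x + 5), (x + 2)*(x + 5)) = x + 5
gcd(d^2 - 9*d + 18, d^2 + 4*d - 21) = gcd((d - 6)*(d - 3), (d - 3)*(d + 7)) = d - 3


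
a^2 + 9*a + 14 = (a + 2)*(a + 7)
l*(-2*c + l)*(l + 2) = -2*c*l^2 - 4*c*l + l^3 + 2*l^2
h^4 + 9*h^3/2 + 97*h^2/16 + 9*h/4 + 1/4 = (h + 1/4)^2*(h + 2)^2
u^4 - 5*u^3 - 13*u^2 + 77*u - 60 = (u - 5)*(u - 3)*(u - 1)*(u + 4)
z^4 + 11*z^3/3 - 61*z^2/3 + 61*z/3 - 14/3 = (z - 2)*(z - 1)*(z - 1/3)*(z + 7)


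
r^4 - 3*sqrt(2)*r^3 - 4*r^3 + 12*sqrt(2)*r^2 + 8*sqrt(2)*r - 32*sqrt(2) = (r - 4)*(r - 2*sqrt(2))^2*(r + sqrt(2))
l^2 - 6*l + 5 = (l - 5)*(l - 1)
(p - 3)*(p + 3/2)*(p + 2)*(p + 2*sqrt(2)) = p^4 + p^3/2 + 2*sqrt(2)*p^3 - 15*p^2/2 + sqrt(2)*p^2 - 15*sqrt(2)*p - 9*p - 18*sqrt(2)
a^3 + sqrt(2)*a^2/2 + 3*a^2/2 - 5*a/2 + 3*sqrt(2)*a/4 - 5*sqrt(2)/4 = (a - 1)*(a + 5/2)*(a + sqrt(2)/2)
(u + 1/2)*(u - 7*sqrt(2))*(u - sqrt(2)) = u^3 - 8*sqrt(2)*u^2 + u^2/2 - 4*sqrt(2)*u + 14*u + 7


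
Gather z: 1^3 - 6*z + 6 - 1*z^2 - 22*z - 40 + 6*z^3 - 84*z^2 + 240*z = 6*z^3 - 85*z^2 + 212*z - 33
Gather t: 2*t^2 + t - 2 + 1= 2*t^2 + t - 1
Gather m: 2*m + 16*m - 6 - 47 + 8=18*m - 45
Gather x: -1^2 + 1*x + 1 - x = 0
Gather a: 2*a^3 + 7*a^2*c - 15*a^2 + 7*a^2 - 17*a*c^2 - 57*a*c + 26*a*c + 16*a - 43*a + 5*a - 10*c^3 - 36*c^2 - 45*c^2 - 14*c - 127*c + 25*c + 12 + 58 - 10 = 2*a^3 + a^2*(7*c - 8) + a*(-17*c^2 - 31*c - 22) - 10*c^3 - 81*c^2 - 116*c + 60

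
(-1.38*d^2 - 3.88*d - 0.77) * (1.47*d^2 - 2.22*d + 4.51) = -2.0286*d^4 - 2.64*d^3 + 1.2579*d^2 - 15.7894*d - 3.4727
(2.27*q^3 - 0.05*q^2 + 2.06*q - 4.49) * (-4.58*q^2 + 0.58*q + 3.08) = -10.3966*q^5 + 1.5456*q^4 - 2.4722*q^3 + 21.605*q^2 + 3.7406*q - 13.8292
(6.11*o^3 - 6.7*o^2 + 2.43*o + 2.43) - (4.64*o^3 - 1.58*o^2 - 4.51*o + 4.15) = 1.47*o^3 - 5.12*o^2 + 6.94*o - 1.72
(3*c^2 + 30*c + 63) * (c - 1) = 3*c^3 + 27*c^2 + 33*c - 63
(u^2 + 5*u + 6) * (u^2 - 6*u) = u^4 - u^3 - 24*u^2 - 36*u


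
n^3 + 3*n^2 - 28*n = n*(n - 4)*(n + 7)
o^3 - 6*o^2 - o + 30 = (o - 5)*(o - 3)*(o + 2)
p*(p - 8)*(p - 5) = p^3 - 13*p^2 + 40*p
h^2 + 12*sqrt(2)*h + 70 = (h + 5*sqrt(2))*(h + 7*sqrt(2))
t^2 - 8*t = t*(t - 8)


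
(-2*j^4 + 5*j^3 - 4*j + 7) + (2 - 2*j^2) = -2*j^4 + 5*j^3 - 2*j^2 - 4*j + 9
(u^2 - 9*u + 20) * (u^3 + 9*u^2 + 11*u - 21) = u^5 - 50*u^3 + 60*u^2 + 409*u - 420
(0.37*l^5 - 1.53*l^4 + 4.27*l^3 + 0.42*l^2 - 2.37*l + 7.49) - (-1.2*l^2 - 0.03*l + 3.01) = 0.37*l^5 - 1.53*l^4 + 4.27*l^3 + 1.62*l^2 - 2.34*l + 4.48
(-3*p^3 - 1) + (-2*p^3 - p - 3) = -5*p^3 - p - 4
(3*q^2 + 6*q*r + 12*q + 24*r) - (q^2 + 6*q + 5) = 2*q^2 + 6*q*r + 6*q + 24*r - 5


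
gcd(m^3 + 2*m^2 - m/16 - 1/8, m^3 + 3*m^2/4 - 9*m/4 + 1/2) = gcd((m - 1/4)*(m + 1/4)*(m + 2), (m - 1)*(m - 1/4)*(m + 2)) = m^2 + 7*m/4 - 1/2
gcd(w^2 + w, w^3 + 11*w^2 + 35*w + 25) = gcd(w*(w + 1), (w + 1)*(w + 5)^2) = w + 1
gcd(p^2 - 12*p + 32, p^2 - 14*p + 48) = p - 8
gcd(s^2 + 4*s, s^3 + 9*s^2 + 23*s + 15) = 1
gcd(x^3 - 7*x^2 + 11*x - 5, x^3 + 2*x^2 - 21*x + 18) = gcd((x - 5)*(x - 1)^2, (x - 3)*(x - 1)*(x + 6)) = x - 1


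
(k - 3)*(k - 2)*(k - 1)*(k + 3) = k^4 - 3*k^3 - 7*k^2 + 27*k - 18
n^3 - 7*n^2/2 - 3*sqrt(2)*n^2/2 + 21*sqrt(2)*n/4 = n*(n - 7/2)*(n - 3*sqrt(2)/2)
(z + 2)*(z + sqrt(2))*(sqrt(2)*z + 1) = sqrt(2)*z^3 + 2*sqrt(2)*z^2 + 3*z^2 + sqrt(2)*z + 6*z + 2*sqrt(2)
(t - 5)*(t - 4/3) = t^2 - 19*t/3 + 20/3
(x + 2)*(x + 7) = x^2 + 9*x + 14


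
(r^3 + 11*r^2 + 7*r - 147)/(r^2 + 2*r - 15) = (r^2 + 14*r + 49)/(r + 5)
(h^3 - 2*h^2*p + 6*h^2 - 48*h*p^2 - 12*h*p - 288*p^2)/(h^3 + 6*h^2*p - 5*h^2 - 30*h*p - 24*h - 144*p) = (h^2 - 8*h*p + 6*h - 48*p)/(h^2 - 5*h - 24)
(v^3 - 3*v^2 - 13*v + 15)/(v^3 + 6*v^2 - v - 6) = (v^2 - 2*v - 15)/(v^2 + 7*v + 6)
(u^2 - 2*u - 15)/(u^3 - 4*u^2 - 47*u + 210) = (u + 3)/(u^2 + u - 42)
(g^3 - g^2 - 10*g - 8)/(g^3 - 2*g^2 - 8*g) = (g + 1)/g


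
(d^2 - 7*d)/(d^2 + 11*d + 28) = d*(d - 7)/(d^2 + 11*d + 28)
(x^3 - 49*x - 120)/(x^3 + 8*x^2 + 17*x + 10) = (x^2 - 5*x - 24)/(x^2 + 3*x + 2)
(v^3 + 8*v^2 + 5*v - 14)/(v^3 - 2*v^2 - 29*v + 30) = (v^2 + 9*v + 14)/(v^2 - v - 30)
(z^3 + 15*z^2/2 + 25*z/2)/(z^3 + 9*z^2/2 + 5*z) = (z + 5)/(z + 2)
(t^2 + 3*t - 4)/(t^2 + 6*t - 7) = (t + 4)/(t + 7)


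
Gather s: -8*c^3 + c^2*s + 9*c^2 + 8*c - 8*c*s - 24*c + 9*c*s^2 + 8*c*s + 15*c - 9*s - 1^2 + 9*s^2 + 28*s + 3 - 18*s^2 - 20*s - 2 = -8*c^3 + 9*c^2 - c + s^2*(9*c - 9) + s*(c^2 - 1)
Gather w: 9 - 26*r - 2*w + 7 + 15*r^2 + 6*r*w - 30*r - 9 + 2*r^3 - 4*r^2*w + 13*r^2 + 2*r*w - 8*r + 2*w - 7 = 2*r^3 + 28*r^2 - 64*r + w*(-4*r^2 + 8*r)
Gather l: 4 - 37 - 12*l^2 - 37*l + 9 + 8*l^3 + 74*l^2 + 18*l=8*l^3 + 62*l^2 - 19*l - 24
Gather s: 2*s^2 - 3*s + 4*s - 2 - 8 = 2*s^2 + s - 10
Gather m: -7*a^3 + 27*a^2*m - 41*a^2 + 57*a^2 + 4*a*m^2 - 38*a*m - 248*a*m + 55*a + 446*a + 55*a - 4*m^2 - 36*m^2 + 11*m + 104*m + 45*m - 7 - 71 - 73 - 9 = -7*a^3 + 16*a^2 + 556*a + m^2*(4*a - 40) + m*(27*a^2 - 286*a + 160) - 160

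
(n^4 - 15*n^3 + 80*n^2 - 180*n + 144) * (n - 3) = n^5 - 18*n^4 + 125*n^3 - 420*n^2 + 684*n - 432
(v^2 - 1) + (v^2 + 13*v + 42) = 2*v^2 + 13*v + 41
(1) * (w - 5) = w - 5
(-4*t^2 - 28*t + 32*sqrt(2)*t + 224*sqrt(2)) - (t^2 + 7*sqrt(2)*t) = -5*t^2 - 28*t + 25*sqrt(2)*t + 224*sqrt(2)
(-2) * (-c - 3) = 2*c + 6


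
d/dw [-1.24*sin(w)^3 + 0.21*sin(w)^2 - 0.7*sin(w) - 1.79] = (-3.72*sin(w)^2 + 0.42*sin(w) - 0.7)*cos(w)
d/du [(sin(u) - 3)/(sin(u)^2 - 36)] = (6*sin(u) + cos(u)^2 - 37)*cos(u)/(sin(u)^2 - 36)^2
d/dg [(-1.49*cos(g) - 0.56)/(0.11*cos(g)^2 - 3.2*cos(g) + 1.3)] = (-0.1639*cos(g)^2 - 0.1232*cos(g) + 3.729)*sin(g)/(0.0121*cos(g)^4 - 0.704*cos(g)^3 + 10.526*cos(g)^2 - 8.32*cos(g) + 1.69)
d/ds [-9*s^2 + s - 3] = 1 - 18*s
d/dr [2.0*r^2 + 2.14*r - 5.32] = 4.0*r + 2.14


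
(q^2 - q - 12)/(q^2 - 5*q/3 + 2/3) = 3*(q^2 - q - 12)/(3*q^2 - 5*q + 2)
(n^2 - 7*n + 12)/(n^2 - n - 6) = (n - 4)/(n + 2)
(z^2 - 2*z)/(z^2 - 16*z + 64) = z*(z - 2)/(z^2 - 16*z + 64)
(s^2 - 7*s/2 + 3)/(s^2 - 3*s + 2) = (s - 3/2)/(s - 1)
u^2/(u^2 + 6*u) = u/(u + 6)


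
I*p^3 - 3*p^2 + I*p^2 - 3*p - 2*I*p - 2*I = (p + I)*(p + 2*I)*(I*p + I)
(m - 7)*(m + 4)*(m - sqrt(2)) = m^3 - 3*m^2 - sqrt(2)*m^2 - 28*m + 3*sqrt(2)*m + 28*sqrt(2)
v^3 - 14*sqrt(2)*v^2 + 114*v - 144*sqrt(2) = (v - 8*sqrt(2))*(v - 3*sqrt(2))^2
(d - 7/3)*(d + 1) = d^2 - 4*d/3 - 7/3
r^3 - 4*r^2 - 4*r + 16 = (r - 4)*(r - 2)*(r + 2)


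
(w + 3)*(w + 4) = w^2 + 7*w + 12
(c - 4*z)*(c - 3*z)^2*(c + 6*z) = c^4 - 4*c^3*z - 27*c^2*z^2 + 162*c*z^3 - 216*z^4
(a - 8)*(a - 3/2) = a^2 - 19*a/2 + 12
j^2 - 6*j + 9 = (j - 3)^2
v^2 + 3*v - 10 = (v - 2)*(v + 5)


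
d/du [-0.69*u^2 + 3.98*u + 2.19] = 3.98 - 1.38*u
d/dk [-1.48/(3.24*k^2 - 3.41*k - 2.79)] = (9.5904*k - 5.0468)/(-3.24*k^2 + 3.41*k + 2.79)^2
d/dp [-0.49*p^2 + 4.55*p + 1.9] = 4.55 - 0.98*p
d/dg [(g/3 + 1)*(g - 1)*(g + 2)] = g^2 + 8*g/3 + 1/3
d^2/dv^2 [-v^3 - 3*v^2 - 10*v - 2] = -6*v - 6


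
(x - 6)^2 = x^2 - 12*x + 36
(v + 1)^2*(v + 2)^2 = v^4 + 6*v^3 + 13*v^2 + 12*v + 4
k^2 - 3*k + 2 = (k - 2)*(k - 1)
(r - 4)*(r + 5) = r^2 + r - 20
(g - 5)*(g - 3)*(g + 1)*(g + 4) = g^4 - 3*g^3 - 21*g^2 + 43*g + 60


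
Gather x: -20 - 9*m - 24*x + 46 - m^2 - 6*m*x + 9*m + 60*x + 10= -m^2 + x*(36 - 6*m) + 36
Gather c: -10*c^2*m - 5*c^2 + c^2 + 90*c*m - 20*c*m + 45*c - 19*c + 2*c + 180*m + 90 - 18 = c^2*(-10*m - 4) + c*(70*m + 28) + 180*m + 72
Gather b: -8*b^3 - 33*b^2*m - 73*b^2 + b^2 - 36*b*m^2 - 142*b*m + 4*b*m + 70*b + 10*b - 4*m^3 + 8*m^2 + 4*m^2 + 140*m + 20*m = -8*b^3 + b^2*(-33*m - 72) + b*(-36*m^2 - 138*m + 80) - 4*m^3 + 12*m^2 + 160*m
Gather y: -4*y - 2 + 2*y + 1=-2*y - 1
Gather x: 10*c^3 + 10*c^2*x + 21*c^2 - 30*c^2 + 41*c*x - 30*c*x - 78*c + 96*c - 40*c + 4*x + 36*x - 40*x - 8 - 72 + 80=10*c^3 - 9*c^2 - 22*c + x*(10*c^2 + 11*c)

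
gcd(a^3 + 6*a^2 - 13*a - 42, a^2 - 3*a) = a - 3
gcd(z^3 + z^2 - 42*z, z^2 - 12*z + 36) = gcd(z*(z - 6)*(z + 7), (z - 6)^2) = z - 6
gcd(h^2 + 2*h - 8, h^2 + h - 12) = h + 4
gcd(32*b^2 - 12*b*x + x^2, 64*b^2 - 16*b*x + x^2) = -8*b + x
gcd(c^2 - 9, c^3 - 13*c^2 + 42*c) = 1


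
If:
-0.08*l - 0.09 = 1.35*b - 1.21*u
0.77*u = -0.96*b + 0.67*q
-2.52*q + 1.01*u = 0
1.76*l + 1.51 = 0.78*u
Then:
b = -0.01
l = -0.85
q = 0.00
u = 0.01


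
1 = 1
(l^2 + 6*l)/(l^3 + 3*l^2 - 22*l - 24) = l/(l^2 - 3*l - 4)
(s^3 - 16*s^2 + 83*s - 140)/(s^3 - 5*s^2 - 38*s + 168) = (s - 5)/(s + 6)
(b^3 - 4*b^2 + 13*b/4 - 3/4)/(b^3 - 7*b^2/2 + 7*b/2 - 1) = (2*b^2 - 7*b + 3)/(2*(b^2 - 3*b + 2))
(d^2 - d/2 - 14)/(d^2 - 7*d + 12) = (d + 7/2)/(d - 3)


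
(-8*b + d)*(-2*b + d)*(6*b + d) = 96*b^3 - 44*b^2*d - 4*b*d^2 + d^3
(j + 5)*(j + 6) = j^2 + 11*j + 30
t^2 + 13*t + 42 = (t + 6)*(t + 7)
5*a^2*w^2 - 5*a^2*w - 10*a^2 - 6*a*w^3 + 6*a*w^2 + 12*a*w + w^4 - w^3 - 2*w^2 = (-5*a + w)*(-a + w)*(w - 2)*(w + 1)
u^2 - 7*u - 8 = (u - 8)*(u + 1)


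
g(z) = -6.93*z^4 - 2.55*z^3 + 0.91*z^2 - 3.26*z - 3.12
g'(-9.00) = 19568.59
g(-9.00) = -43508.85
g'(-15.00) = 91803.19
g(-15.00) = -341974.47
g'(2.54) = -502.24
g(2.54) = -335.76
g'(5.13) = -3937.61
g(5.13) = -5139.73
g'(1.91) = -220.84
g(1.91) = -116.02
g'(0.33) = -4.49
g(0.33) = -4.27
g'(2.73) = -619.31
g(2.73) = -442.05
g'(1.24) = -65.62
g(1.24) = -27.01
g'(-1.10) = 22.38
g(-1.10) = -5.19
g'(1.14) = -52.20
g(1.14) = -21.14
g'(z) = -27.72*z^3 - 7.65*z^2 + 1.82*z - 3.26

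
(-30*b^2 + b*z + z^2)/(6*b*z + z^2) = (-5*b + z)/z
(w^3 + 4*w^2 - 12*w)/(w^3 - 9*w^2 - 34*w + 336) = w*(w - 2)/(w^2 - 15*w + 56)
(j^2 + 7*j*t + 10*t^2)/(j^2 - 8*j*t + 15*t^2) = (j^2 + 7*j*t + 10*t^2)/(j^2 - 8*j*t + 15*t^2)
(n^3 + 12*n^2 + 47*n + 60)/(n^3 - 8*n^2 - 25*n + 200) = (n^2 + 7*n + 12)/(n^2 - 13*n + 40)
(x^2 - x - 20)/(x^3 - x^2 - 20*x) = 1/x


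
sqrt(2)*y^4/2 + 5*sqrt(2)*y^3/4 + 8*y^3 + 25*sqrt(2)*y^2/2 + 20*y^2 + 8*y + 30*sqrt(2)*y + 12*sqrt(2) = (y + 1/2)*(y + 2*sqrt(2))*(y + 6*sqrt(2))*(sqrt(2)*y/2 + sqrt(2))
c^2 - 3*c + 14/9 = (c - 7/3)*(c - 2/3)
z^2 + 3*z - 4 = (z - 1)*(z + 4)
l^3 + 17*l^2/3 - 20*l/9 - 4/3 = (l - 2/3)*(l + 1/3)*(l + 6)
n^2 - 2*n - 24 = (n - 6)*(n + 4)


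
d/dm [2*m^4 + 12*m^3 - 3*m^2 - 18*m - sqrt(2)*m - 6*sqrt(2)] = 8*m^3 + 36*m^2 - 6*m - 18 - sqrt(2)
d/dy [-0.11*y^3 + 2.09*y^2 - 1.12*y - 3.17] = -0.33*y^2 + 4.18*y - 1.12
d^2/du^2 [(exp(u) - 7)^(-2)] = (4*exp(u) + 14)*exp(u)/(exp(u) - 7)^4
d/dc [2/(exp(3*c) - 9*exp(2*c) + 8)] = 6*(6 - exp(c))*exp(2*c)/(exp(3*c) - 9*exp(2*c) + 8)^2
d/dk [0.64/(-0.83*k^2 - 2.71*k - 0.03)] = (1.0624*k + 1.7344)/(0.83*k^2 + 2.71*k + 0.03)^2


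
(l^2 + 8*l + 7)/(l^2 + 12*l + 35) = (l + 1)/(l + 5)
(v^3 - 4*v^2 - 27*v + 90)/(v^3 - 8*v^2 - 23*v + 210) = (v - 3)/(v - 7)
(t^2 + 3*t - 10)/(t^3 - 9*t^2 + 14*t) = (t + 5)/(t*(t - 7))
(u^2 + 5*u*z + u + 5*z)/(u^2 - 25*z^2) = (-u - 1)/(-u + 5*z)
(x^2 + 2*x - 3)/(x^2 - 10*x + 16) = (x^2 + 2*x - 3)/(x^2 - 10*x + 16)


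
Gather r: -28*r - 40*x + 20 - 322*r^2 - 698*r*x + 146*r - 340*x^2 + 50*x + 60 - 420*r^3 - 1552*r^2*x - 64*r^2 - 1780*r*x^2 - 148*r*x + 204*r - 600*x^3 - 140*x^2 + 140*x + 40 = -420*r^3 + r^2*(-1552*x - 386) + r*(-1780*x^2 - 846*x + 322) - 600*x^3 - 480*x^2 + 150*x + 120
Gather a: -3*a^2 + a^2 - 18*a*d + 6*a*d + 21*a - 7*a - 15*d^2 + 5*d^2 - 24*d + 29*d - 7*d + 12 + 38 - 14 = -2*a^2 + a*(14 - 12*d) - 10*d^2 - 2*d + 36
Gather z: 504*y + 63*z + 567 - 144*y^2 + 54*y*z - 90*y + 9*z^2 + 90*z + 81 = -144*y^2 + 414*y + 9*z^2 + z*(54*y + 153) + 648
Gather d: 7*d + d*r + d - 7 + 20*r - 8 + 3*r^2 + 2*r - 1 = d*(r + 8) + 3*r^2 + 22*r - 16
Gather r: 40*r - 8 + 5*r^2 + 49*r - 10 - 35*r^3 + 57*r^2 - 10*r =-35*r^3 + 62*r^2 + 79*r - 18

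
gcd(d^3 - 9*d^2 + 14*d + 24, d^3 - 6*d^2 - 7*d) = d + 1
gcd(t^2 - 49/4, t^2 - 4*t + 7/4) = t - 7/2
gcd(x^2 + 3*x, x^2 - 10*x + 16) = 1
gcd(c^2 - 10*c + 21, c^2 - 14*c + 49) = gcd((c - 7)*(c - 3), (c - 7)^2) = c - 7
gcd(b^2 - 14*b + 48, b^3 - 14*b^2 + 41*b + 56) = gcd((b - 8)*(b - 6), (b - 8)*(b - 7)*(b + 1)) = b - 8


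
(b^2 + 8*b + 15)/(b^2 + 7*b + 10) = (b + 3)/(b + 2)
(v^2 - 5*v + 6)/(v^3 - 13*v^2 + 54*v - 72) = (v - 2)/(v^2 - 10*v + 24)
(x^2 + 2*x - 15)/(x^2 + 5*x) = (x - 3)/x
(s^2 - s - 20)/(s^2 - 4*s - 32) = (s - 5)/(s - 8)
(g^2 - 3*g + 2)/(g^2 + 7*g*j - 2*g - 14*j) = (g - 1)/(g + 7*j)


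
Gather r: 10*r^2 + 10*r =10*r^2 + 10*r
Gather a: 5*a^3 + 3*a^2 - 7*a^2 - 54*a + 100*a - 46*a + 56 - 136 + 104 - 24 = 5*a^3 - 4*a^2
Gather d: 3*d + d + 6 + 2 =4*d + 8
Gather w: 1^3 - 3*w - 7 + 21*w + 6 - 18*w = 0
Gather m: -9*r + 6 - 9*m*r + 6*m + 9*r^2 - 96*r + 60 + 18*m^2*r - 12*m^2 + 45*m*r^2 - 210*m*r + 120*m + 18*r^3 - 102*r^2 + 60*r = m^2*(18*r - 12) + m*(45*r^2 - 219*r + 126) + 18*r^3 - 93*r^2 - 45*r + 66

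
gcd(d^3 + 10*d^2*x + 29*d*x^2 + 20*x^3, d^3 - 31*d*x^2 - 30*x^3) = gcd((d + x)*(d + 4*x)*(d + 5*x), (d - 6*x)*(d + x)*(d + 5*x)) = d^2 + 6*d*x + 5*x^2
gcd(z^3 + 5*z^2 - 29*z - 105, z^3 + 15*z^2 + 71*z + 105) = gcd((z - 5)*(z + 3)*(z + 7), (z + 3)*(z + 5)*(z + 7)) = z^2 + 10*z + 21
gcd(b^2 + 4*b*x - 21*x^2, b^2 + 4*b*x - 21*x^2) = -b^2 - 4*b*x + 21*x^2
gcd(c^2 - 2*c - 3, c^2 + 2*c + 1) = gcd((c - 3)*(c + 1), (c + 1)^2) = c + 1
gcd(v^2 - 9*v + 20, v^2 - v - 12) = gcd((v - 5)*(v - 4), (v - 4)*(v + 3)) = v - 4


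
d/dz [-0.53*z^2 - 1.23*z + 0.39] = -1.06*z - 1.23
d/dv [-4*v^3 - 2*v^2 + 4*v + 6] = -12*v^2 - 4*v + 4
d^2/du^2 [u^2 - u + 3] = 2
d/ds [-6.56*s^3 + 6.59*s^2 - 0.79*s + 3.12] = -19.68*s^2 + 13.18*s - 0.79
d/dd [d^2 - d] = 2*d - 1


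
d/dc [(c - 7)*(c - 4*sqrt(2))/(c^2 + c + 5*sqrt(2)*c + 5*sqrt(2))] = (-(c - 7)*(c - 4*sqrt(2))*(2*c + 1 + 5*sqrt(2)) + (2*c - 7 - 4*sqrt(2))*(c^2 + c + 5*sqrt(2)*c + 5*sqrt(2)))/(c^2 + c + 5*sqrt(2)*c + 5*sqrt(2))^2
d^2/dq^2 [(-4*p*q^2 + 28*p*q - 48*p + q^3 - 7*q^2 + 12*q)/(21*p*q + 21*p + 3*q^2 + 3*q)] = 2*((-4*p + 3*q - 7)*(7*p*q + 7*p + q^2 + q)^2 - (7*p + 2*q + 1)^2*(4*p*q^2 - 28*p*q + 48*p - q^3 + 7*q^2 - 12*q) + (7*p*q + 7*p + q^2 + q)*(4*p*q^2 - 28*p*q + 48*p - q^3 + 7*q^2 - 12*q - (7*p + 2*q + 1)*(-8*p*q + 28*p + 3*q^2 - 14*q + 12)))/(3*(7*p*q + 7*p + q^2 + q)^3)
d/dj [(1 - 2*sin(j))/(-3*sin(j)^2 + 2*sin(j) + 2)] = 6*(sin(j) + cos(j)^2 - 2)*cos(j)/(3*sin(j)^2 - 2*sin(j) - 2)^2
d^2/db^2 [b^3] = 6*b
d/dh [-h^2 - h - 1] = -2*h - 1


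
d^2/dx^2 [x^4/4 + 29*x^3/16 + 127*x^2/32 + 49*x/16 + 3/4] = 3*x^2 + 87*x/8 + 127/16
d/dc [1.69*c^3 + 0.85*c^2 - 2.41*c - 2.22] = 5.07*c^2 + 1.7*c - 2.41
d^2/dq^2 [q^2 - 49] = 2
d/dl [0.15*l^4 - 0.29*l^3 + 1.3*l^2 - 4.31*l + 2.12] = 0.6*l^3 - 0.87*l^2 + 2.6*l - 4.31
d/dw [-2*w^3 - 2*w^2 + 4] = 2*w*(-3*w - 2)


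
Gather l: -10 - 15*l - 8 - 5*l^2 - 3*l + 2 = -5*l^2 - 18*l - 16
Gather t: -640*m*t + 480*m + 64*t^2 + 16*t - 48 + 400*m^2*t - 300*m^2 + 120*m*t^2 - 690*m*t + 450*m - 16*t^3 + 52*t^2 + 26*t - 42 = -300*m^2 + 930*m - 16*t^3 + t^2*(120*m + 116) + t*(400*m^2 - 1330*m + 42) - 90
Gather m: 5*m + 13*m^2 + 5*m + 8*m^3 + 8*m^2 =8*m^3 + 21*m^2 + 10*m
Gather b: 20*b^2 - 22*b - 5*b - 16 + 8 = 20*b^2 - 27*b - 8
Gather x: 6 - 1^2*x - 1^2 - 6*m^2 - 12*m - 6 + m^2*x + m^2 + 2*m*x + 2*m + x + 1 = -5*m^2 - 10*m + x*(m^2 + 2*m)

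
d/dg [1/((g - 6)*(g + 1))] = (5 - 2*g)/(g^4 - 10*g^3 + 13*g^2 + 60*g + 36)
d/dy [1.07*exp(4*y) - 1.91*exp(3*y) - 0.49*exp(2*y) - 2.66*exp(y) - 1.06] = (4.28*exp(3*y) - 5.73*exp(2*y) - 0.98*exp(y) - 2.66)*exp(y)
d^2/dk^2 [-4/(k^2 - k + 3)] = 8*(k^2 - k - (2*k - 1)^2 + 3)/(k^2 - k + 3)^3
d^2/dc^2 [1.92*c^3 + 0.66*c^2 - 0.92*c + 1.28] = 11.52*c + 1.32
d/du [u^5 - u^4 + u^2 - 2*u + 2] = 5*u^4 - 4*u^3 + 2*u - 2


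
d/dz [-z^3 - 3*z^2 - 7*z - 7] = -3*z^2 - 6*z - 7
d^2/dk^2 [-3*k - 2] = 0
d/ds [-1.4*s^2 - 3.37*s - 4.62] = -2.8*s - 3.37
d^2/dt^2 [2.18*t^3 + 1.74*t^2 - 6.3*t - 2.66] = 13.08*t + 3.48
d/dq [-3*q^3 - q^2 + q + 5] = -9*q^2 - 2*q + 1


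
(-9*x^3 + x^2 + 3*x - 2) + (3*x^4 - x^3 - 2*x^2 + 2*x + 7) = 3*x^4 - 10*x^3 - x^2 + 5*x + 5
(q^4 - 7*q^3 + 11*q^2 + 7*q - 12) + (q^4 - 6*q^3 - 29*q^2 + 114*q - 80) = 2*q^4 - 13*q^3 - 18*q^2 + 121*q - 92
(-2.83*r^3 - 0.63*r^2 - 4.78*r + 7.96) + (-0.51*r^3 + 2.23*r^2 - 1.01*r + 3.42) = -3.34*r^3 + 1.6*r^2 - 5.79*r + 11.38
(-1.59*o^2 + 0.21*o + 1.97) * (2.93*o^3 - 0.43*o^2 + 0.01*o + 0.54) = -4.6587*o^5 + 1.299*o^4 + 5.6659*o^3 - 1.7036*o^2 + 0.1331*o + 1.0638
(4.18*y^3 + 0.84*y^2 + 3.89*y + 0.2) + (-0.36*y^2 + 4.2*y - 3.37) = 4.18*y^3 + 0.48*y^2 + 8.09*y - 3.17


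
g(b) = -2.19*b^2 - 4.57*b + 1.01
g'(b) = -4.38*b - 4.57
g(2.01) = -17.02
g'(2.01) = -13.37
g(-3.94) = -14.98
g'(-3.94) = 12.69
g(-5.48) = -39.71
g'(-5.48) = 19.43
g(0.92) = -5.05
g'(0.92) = -8.60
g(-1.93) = 1.67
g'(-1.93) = 3.88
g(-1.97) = 1.51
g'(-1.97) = 4.06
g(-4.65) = -25.09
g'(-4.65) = 15.80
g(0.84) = -4.37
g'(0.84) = -8.25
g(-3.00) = -4.99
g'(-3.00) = 8.57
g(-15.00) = -423.19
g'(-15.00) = 61.13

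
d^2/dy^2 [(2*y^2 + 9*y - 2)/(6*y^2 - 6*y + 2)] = (99*y^3 - 72*y^2 - 27*y + 17)/(27*y^6 - 81*y^5 + 108*y^4 - 81*y^3 + 36*y^2 - 9*y + 1)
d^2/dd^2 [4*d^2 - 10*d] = 8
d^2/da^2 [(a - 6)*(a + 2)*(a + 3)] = 6*a - 2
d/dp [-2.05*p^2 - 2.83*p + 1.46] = -4.1*p - 2.83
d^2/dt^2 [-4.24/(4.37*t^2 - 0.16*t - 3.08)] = (-161.941712*t^2 + 5.929216*t + 4.24*(8.74*t - 0.16)*(17.48*t - 0.32) + 114.137408)/(-4.37*t^2 + 0.16*t + 3.08)^3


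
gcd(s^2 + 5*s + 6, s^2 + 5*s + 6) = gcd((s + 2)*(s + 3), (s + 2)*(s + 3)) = s^2 + 5*s + 6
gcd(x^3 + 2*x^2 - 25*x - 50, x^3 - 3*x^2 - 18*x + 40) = x - 5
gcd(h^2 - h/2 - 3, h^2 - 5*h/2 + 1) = h - 2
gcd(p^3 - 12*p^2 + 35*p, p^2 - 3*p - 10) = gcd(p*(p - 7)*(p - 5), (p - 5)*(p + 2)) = p - 5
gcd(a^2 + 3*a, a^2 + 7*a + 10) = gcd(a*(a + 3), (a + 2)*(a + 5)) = 1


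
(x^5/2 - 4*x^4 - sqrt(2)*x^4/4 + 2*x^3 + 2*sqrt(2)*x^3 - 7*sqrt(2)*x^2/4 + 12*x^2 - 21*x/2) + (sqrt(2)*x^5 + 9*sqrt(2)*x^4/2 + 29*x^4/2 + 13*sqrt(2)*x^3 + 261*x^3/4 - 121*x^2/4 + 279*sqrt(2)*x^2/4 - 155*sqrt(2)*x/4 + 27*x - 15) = x^5/2 + sqrt(2)*x^5 + 17*sqrt(2)*x^4/4 + 21*x^4/2 + 15*sqrt(2)*x^3 + 269*x^3/4 - 73*x^2/4 + 68*sqrt(2)*x^2 - 155*sqrt(2)*x/4 + 33*x/2 - 15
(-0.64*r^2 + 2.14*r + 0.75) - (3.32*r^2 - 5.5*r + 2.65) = -3.96*r^2 + 7.64*r - 1.9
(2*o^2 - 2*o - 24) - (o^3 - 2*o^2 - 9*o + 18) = -o^3 + 4*o^2 + 7*o - 42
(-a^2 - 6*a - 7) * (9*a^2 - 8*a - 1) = -9*a^4 - 46*a^3 - 14*a^2 + 62*a + 7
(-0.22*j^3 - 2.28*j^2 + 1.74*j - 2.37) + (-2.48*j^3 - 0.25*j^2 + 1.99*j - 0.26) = -2.7*j^3 - 2.53*j^2 + 3.73*j - 2.63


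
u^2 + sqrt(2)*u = u*(u + sqrt(2))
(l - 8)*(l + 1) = l^2 - 7*l - 8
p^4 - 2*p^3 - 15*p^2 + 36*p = p*(p - 3)^2*(p + 4)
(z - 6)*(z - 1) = z^2 - 7*z + 6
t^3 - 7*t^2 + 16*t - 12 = (t - 3)*(t - 2)^2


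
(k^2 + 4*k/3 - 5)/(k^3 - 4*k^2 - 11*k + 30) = (k - 5/3)/(k^2 - 7*k + 10)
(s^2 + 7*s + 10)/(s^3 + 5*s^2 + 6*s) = (s + 5)/(s*(s + 3))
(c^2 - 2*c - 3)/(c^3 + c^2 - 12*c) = (c + 1)/(c*(c + 4))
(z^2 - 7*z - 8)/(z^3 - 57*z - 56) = 1/(z + 7)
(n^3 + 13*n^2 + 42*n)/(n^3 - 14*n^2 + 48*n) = (n^2 + 13*n + 42)/(n^2 - 14*n + 48)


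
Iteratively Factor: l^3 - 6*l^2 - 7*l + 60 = (l - 4)*(l^2 - 2*l - 15) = (l - 4)*(l + 3)*(l - 5)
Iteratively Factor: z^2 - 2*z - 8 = (z - 4)*(z + 2)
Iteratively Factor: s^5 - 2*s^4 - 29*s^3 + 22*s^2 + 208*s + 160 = (s - 4)*(s^4 + 2*s^3 - 21*s^2 - 62*s - 40) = (s - 4)*(s + 1)*(s^3 + s^2 - 22*s - 40) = (s - 4)*(s + 1)*(s + 4)*(s^2 - 3*s - 10) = (s - 5)*(s - 4)*(s + 1)*(s + 4)*(s + 2)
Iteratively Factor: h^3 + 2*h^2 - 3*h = (h + 3)*(h^2 - h) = h*(h + 3)*(h - 1)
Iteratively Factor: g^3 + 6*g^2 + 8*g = (g + 2)*(g^2 + 4*g) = (g + 2)*(g + 4)*(g)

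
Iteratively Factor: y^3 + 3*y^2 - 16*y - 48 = (y + 3)*(y^2 - 16) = (y + 3)*(y + 4)*(y - 4)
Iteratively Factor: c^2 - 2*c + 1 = (c - 1)*(c - 1)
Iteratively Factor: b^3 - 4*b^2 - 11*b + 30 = (b + 3)*(b^2 - 7*b + 10) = (b - 2)*(b + 3)*(b - 5)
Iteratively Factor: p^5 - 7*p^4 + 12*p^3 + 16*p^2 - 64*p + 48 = (p - 2)*(p^4 - 5*p^3 + 2*p^2 + 20*p - 24) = (p - 2)^2*(p^3 - 3*p^2 - 4*p + 12) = (p - 2)^3*(p^2 - p - 6) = (p - 2)^3*(p + 2)*(p - 3)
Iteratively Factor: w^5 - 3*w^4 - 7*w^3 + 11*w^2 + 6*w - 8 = (w - 4)*(w^4 + w^3 - 3*w^2 - w + 2) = (w - 4)*(w + 2)*(w^3 - w^2 - w + 1) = (w - 4)*(w - 1)*(w + 2)*(w^2 - 1) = (w - 4)*(w - 1)*(w + 1)*(w + 2)*(w - 1)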